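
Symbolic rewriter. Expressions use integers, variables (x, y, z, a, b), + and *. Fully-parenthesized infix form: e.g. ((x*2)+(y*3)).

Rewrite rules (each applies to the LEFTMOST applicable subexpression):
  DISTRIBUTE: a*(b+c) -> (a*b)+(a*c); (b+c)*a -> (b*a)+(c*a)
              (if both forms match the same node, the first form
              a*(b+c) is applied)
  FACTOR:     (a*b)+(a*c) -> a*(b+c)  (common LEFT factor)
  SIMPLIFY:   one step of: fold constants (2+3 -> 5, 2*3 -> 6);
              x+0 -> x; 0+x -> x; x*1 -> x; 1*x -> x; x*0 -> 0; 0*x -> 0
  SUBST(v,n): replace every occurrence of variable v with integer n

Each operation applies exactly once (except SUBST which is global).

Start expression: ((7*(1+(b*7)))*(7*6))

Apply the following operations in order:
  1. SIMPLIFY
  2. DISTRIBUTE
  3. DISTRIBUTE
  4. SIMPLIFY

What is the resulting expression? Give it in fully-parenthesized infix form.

Start: ((7*(1+(b*7)))*(7*6))
Apply SIMPLIFY at R (target: (7*6)): ((7*(1+(b*7)))*(7*6)) -> ((7*(1+(b*7)))*42)
Apply DISTRIBUTE at L (target: (7*(1+(b*7)))): ((7*(1+(b*7)))*42) -> (((7*1)+(7*(b*7)))*42)
Apply DISTRIBUTE at root (target: (((7*1)+(7*(b*7)))*42)): (((7*1)+(7*(b*7)))*42) -> (((7*1)*42)+((7*(b*7))*42))
Apply SIMPLIFY at LL (target: (7*1)): (((7*1)*42)+((7*(b*7))*42)) -> ((7*42)+((7*(b*7))*42))

Answer: ((7*42)+((7*(b*7))*42))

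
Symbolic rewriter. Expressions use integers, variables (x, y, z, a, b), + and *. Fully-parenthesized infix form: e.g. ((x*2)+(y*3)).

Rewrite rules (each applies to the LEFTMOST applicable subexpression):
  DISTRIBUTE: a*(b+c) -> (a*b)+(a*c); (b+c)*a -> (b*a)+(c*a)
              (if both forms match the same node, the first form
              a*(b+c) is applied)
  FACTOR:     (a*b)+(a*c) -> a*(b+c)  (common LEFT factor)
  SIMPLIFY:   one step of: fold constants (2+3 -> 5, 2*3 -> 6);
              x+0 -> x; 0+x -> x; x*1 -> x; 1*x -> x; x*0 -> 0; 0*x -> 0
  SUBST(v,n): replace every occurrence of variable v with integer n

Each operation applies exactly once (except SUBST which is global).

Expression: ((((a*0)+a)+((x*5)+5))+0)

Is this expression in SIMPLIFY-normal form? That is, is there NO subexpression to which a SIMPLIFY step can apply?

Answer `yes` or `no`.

Answer: no

Derivation:
Expression: ((((a*0)+a)+((x*5)+5))+0)
Scanning for simplifiable subexpressions (pre-order)...
  at root: ((((a*0)+a)+((x*5)+5))+0) (SIMPLIFIABLE)
  at L: (((a*0)+a)+((x*5)+5)) (not simplifiable)
  at LL: ((a*0)+a) (not simplifiable)
  at LLL: (a*0) (SIMPLIFIABLE)
  at LR: ((x*5)+5) (not simplifiable)
  at LRL: (x*5) (not simplifiable)
Found simplifiable subexpr at path root: ((((a*0)+a)+((x*5)+5))+0)
One SIMPLIFY step would give: (((a*0)+a)+((x*5)+5))
-> NOT in normal form.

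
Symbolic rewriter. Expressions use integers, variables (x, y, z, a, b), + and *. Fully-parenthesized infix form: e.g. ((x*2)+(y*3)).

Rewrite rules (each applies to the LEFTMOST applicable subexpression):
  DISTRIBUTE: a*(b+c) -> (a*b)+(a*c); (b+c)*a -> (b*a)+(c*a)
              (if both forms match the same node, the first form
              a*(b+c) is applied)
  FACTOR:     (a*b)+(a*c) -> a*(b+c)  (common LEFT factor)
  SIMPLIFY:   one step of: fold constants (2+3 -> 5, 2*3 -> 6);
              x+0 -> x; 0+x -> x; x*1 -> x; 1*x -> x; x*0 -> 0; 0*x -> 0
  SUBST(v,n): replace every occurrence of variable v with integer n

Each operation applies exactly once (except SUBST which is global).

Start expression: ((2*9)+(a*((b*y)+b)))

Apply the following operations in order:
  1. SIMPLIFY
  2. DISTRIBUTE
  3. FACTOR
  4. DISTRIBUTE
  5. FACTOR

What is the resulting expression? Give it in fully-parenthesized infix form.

Start: ((2*9)+(a*((b*y)+b)))
Apply SIMPLIFY at L (target: (2*9)): ((2*9)+(a*((b*y)+b))) -> (18+(a*((b*y)+b)))
Apply DISTRIBUTE at R (target: (a*((b*y)+b))): (18+(a*((b*y)+b))) -> (18+((a*(b*y))+(a*b)))
Apply FACTOR at R (target: ((a*(b*y))+(a*b))): (18+((a*(b*y))+(a*b))) -> (18+(a*((b*y)+b)))
Apply DISTRIBUTE at R (target: (a*((b*y)+b))): (18+(a*((b*y)+b))) -> (18+((a*(b*y))+(a*b)))
Apply FACTOR at R (target: ((a*(b*y))+(a*b))): (18+((a*(b*y))+(a*b))) -> (18+(a*((b*y)+b)))

Answer: (18+(a*((b*y)+b)))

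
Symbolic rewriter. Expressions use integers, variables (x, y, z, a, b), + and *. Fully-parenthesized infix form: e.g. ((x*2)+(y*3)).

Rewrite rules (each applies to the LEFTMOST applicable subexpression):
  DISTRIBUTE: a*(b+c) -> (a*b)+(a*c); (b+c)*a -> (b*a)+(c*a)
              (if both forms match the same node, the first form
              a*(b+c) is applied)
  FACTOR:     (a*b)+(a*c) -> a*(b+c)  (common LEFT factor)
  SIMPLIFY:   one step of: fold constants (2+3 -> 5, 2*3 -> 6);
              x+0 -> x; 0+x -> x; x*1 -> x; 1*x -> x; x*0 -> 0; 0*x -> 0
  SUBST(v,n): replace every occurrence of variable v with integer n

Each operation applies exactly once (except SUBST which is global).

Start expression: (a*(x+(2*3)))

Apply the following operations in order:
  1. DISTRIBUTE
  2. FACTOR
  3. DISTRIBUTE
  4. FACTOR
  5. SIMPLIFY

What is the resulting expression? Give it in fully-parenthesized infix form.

Answer: (a*(x+6))

Derivation:
Start: (a*(x+(2*3)))
Apply DISTRIBUTE at root (target: (a*(x+(2*3)))): (a*(x+(2*3))) -> ((a*x)+(a*(2*3)))
Apply FACTOR at root (target: ((a*x)+(a*(2*3)))): ((a*x)+(a*(2*3))) -> (a*(x+(2*3)))
Apply DISTRIBUTE at root (target: (a*(x+(2*3)))): (a*(x+(2*3))) -> ((a*x)+(a*(2*3)))
Apply FACTOR at root (target: ((a*x)+(a*(2*3)))): ((a*x)+(a*(2*3))) -> (a*(x+(2*3)))
Apply SIMPLIFY at RR (target: (2*3)): (a*(x+(2*3))) -> (a*(x+6))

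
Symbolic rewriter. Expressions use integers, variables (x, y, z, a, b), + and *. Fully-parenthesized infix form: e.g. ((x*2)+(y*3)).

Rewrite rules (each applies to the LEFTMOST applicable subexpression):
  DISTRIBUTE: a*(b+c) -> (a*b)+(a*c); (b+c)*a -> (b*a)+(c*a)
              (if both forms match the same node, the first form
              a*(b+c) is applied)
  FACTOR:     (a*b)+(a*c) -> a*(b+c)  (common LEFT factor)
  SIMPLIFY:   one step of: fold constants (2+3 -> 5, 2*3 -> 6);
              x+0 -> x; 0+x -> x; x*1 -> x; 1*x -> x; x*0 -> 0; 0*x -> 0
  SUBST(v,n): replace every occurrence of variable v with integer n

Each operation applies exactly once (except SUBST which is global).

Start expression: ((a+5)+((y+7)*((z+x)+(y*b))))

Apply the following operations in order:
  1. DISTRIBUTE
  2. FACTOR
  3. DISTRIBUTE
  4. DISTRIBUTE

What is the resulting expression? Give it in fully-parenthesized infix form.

Start: ((a+5)+((y+7)*((z+x)+(y*b))))
Apply DISTRIBUTE at R (target: ((y+7)*((z+x)+(y*b)))): ((a+5)+((y+7)*((z+x)+(y*b)))) -> ((a+5)+(((y+7)*(z+x))+((y+7)*(y*b))))
Apply FACTOR at R (target: (((y+7)*(z+x))+((y+7)*(y*b)))): ((a+5)+(((y+7)*(z+x))+((y+7)*(y*b)))) -> ((a+5)+((y+7)*((z+x)+(y*b))))
Apply DISTRIBUTE at R (target: ((y+7)*((z+x)+(y*b)))): ((a+5)+((y+7)*((z+x)+(y*b)))) -> ((a+5)+(((y+7)*(z+x))+((y+7)*(y*b))))
Apply DISTRIBUTE at RL (target: ((y+7)*(z+x))): ((a+5)+(((y+7)*(z+x))+((y+7)*(y*b)))) -> ((a+5)+((((y+7)*z)+((y+7)*x))+((y+7)*(y*b))))

Answer: ((a+5)+((((y+7)*z)+((y+7)*x))+((y+7)*(y*b))))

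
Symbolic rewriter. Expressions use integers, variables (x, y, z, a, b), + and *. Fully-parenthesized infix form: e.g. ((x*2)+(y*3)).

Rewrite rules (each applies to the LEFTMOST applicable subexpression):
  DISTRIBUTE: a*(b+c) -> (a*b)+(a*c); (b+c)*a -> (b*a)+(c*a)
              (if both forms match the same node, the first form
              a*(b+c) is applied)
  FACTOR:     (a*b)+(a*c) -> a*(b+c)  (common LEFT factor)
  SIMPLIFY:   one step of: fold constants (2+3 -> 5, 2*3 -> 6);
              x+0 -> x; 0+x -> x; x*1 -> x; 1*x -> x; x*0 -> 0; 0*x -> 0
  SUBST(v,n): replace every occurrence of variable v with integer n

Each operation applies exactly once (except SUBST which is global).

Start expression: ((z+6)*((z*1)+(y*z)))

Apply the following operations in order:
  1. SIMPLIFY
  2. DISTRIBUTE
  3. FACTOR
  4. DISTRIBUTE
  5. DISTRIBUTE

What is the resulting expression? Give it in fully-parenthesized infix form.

Answer: (((z*z)+(6*z))+((z+6)*(y*z)))

Derivation:
Start: ((z+6)*((z*1)+(y*z)))
Apply SIMPLIFY at RL (target: (z*1)): ((z+6)*((z*1)+(y*z))) -> ((z+6)*(z+(y*z)))
Apply DISTRIBUTE at root (target: ((z+6)*(z+(y*z)))): ((z+6)*(z+(y*z))) -> (((z+6)*z)+((z+6)*(y*z)))
Apply FACTOR at root (target: (((z+6)*z)+((z+6)*(y*z)))): (((z+6)*z)+((z+6)*(y*z))) -> ((z+6)*(z+(y*z)))
Apply DISTRIBUTE at root (target: ((z+6)*(z+(y*z)))): ((z+6)*(z+(y*z))) -> (((z+6)*z)+((z+6)*(y*z)))
Apply DISTRIBUTE at L (target: ((z+6)*z)): (((z+6)*z)+((z+6)*(y*z))) -> (((z*z)+(6*z))+((z+6)*(y*z)))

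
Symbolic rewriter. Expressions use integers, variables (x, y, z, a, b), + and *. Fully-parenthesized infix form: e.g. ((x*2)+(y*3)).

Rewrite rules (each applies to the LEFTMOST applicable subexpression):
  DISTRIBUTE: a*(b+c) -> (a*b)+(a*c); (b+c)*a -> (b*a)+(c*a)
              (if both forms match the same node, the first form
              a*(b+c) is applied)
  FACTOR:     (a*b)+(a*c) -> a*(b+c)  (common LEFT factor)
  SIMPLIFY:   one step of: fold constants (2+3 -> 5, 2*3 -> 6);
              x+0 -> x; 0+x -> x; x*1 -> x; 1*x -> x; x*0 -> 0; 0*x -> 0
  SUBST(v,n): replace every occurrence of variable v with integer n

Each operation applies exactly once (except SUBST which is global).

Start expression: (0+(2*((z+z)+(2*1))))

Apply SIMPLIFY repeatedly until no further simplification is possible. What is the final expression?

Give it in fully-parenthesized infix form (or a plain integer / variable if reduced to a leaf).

Answer: (2*((z+z)+2))

Derivation:
Start: (0+(2*((z+z)+(2*1))))
Step 1: at root: (0+(2*((z+z)+(2*1)))) -> (2*((z+z)+(2*1))); overall: (0+(2*((z+z)+(2*1)))) -> (2*((z+z)+(2*1)))
Step 2: at RR: (2*1) -> 2; overall: (2*((z+z)+(2*1))) -> (2*((z+z)+2))
Fixed point: (2*((z+z)+2))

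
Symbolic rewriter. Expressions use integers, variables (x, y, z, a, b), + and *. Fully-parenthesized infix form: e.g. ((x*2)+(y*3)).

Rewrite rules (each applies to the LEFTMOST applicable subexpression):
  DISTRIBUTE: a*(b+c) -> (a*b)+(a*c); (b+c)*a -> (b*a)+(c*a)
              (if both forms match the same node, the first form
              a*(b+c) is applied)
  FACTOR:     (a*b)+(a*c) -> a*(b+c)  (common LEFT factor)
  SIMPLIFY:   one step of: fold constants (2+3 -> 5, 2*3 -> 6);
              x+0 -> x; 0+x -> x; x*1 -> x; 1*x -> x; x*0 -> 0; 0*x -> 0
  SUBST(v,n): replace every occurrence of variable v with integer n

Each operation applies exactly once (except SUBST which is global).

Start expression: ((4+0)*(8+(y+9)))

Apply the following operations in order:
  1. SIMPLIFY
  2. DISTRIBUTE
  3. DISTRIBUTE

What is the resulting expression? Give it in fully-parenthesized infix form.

Start: ((4+0)*(8+(y+9)))
Apply SIMPLIFY at L (target: (4+0)): ((4+0)*(8+(y+9))) -> (4*(8+(y+9)))
Apply DISTRIBUTE at root (target: (4*(8+(y+9)))): (4*(8+(y+9))) -> ((4*8)+(4*(y+9)))
Apply DISTRIBUTE at R (target: (4*(y+9))): ((4*8)+(4*(y+9))) -> ((4*8)+((4*y)+(4*9)))

Answer: ((4*8)+((4*y)+(4*9)))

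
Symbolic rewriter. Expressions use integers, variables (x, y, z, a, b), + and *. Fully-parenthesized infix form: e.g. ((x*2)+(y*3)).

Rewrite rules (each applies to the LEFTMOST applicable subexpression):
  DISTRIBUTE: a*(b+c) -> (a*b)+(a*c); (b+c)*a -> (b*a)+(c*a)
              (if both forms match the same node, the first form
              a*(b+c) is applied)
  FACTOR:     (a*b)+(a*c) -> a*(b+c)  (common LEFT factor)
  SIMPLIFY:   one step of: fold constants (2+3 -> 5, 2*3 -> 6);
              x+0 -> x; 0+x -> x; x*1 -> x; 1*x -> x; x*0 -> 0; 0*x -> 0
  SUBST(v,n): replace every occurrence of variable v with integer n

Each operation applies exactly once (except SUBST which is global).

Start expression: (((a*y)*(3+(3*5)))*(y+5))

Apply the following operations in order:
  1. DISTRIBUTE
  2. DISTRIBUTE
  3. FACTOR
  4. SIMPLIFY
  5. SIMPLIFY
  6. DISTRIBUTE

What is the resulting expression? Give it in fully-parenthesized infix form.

Start: (((a*y)*(3+(3*5)))*(y+5))
Apply DISTRIBUTE at root (target: (((a*y)*(3+(3*5)))*(y+5))): (((a*y)*(3+(3*5)))*(y+5)) -> ((((a*y)*(3+(3*5)))*y)+(((a*y)*(3+(3*5)))*5))
Apply DISTRIBUTE at LL (target: ((a*y)*(3+(3*5)))): ((((a*y)*(3+(3*5)))*y)+(((a*y)*(3+(3*5)))*5)) -> (((((a*y)*3)+((a*y)*(3*5)))*y)+(((a*y)*(3+(3*5)))*5))
Apply FACTOR at LL (target: (((a*y)*3)+((a*y)*(3*5)))): (((((a*y)*3)+((a*y)*(3*5)))*y)+(((a*y)*(3+(3*5)))*5)) -> ((((a*y)*(3+(3*5)))*y)+(((a*y)*(3+(3*5)))*5))
Apply SIMPLIFY at LLRR (target: (3*5)): ((((a*y)*(3+(3*5)))*y)+(((a*y)*(3+(3*5)))*5)) -> ((((a*y)*(3+15))*y)+(((a*y)*(3+(3*5)))*5))
Apply SIMPLIFY at LLR (target: (3+15)): ((((a*y)*(3+15))*y)+(((a*y)*(3+(3*5)))*5)) -> ((((a*y)*18)*y)+(((a*y)*(3+(3*5)))*5))
Apply DISTRIBUTE at RL (target: ((a*y)*(3+(3*5)))): ((((a*y)*18)*y)+(((a*y)*(3+(3*5)))*5)) -> ((((a*y)*18)*y)+((((a*y)*3)+((a*y)*(3*5)))*5))

Answer: ((((a*y)*18)*y)+((((a*y)*3)+((a*y)*(3*5)))*5))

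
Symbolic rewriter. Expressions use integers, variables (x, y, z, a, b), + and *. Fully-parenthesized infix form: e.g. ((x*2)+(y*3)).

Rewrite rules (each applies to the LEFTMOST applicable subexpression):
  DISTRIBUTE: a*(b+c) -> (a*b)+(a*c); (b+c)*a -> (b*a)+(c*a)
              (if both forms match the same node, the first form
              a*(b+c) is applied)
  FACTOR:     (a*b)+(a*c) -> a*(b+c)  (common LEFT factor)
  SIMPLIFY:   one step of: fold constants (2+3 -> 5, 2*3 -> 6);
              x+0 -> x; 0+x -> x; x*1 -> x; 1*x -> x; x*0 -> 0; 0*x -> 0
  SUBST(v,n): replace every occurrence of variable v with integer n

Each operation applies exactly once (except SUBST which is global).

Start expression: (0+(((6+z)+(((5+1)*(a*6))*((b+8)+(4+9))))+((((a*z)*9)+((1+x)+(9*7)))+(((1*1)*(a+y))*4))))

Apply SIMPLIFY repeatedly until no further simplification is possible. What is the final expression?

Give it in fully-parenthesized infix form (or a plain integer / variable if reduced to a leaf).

Answer: (((6+z)+((6*(a*6))*((b+8)+13)))+((((a*z)*9)+((1+x)+63))+((a+y)*4)))

Derivation:
Start: (0+(((6+z)+(((5+1)*(a*6))*((b+8)+(4+9))))+((((a*z)*9)+((1+x)+(9*7)))+(((1*1)*(a+y))*4))))
Step 1: at root: (0+(((6+z)+(((5+1)*(a*6))*((b+8)+(4+9))))+((((a*z)*9)+((1+x)+(9*7)))+(((1*1)*(a+y))*4)))) -> (((6+z)+(((5+1)*(a*6))*((b+8)+(4+9))))+((((a*z)*9)+((1+x)+(9*7)))+(((1*1)*(a+y))*4))); overall: (0+(((6+z)+(((5+1)*(a*6))*((b+8)+(4+9))))+((((a*z)*9)+((1+x)+(9*7)))+(((1*1)*(a+y))*4)))) -> (((6+z)+(((5+1)*(a*6))*((b+8)+(4+9))))+((((a*z)*9)+((1+x)+(9*7)))+(((1*1)*(a+y))*4)))
Step 2: at LRLL: (5+1) -> 6; overall: (((6+z)+(((5+1)*(a*6))*((b+8)+(4+9))))+((((a*z)*9)+((1+x)+(9*7)))+(((1*1)*(a+y))*4))) -> (((6+z)+((6*(a*6))*((b+8)+(4+9))))+((((a*z)*9)+((1+x)+(9*7)))+(((1*1)*(a+y))*4)))
Step 3: at LRRR: (4+9) -> 13; overall: (((6+z)+((6*(a*6))*((b+8)+(4+9))))+((((a*z)*9)+((1+x)+(9*7)))+(((1*1)*(a+y))*4))) -> (((6+z)+((6*(a*6))*((b+8)+13)))+((((a*z)*9)+((1+x)+(9*7)))+(((1*1)*(a+y))*4)))
Step 4: at RLRR: (9*7) -> 63; overall: (((6+z)+((6*(a*6))*((b+8)+13)))+((((a*z)*9)+((1+x)+(9*7)))+(((1*1)*(a+y))*4))) -> (((6+z)+((6*(a*6))*((b+8)+13)))+((((a*z)*9)+((1+x)+63))+(((1*1)*(a+y))*4)))
Step 5: at RRLL: (1*1) -> 1; overall: (((6+z)+((6*(a*6))*((b+8)+13)))+((((a*z)*9)+((1+x)+63))+(((1*1)*(a+y))*4))) -> (((6+z)+((6*(a*6))*((b+8)+13)))+((((a*z)*9)+((1+x)+63))+((1*(a+y))*4)))
Step 6: at RRL: (1*(a+y)) -> (a+y); overall: (((6+z)+((6*(a*6))*((b+8)+13)))+((((a*z)*9)+((1+x)+63))+((1*(a+y))*4))) -> (((6+z)+((6*(a*6))*((b+8)+13)))+((((a*z)*9)+((1+x)+63))+((a+y)*4)))
Fixed point: (((6+z)+((6*(a*6))*((b+8)+13)))+((((a*z)*9)+((1+x)+63))+((a+y)*4)))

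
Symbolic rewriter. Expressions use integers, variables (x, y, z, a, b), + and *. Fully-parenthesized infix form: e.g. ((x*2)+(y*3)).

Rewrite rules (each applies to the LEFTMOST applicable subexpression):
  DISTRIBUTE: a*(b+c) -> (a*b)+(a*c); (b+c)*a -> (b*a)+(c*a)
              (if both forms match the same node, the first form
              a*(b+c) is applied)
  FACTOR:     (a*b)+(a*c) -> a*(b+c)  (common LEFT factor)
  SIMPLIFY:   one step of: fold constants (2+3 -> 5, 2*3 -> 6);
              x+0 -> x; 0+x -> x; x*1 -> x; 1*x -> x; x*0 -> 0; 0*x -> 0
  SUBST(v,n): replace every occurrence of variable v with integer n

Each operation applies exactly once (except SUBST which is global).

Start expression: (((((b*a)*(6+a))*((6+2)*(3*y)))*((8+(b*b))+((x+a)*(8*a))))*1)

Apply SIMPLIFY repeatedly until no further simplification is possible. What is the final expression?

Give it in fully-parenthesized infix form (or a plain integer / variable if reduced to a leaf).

Answer: ((((b*a)*(6+a))*(8*(3*y)))*((8+(b*b))+((x+a)*(8*a))))

Derivation:
Start: (((((b*a)*(6+a))*((6+2)*(3*y)))*((8+(b*b))+((x+a)*(8*a))))*1)
Step 1: at root: (((((b*a)*(6+a))*((6+2)*(3*y)))*((8+(b*b))+((x+a)*(8*a))))*1) -> ((((b*a)*(6+a))*((6+2)*(3*y)))*((8+(b*b))+((x+a)*(8*a)))); overall: (((((b*a)*(6+a))*((6+2)*(3*y)))*((8+(b*b))+((x+a)*(8*a))))*1) -> ((((b*a)*(6+a))*((6+2)*(3*y)))*((8+(b*b))+((x+a)*(8*a))))
Step 2: at LRL: (6+2) -> 8; overall: ((((b*a)*(6+a))*((6+2)*(3*y)))*((8+(b*b))+((x+a)*(8*a)))) -> ((((b*a)*(6+a))*(8*(3*y)))*((8+(b*b))+((x+a)*(8*a))))
Fixed point: ((((b*a)*(6+a))*(8*(3*y)))*((8+(b*b))+((x+a)*(8*a))))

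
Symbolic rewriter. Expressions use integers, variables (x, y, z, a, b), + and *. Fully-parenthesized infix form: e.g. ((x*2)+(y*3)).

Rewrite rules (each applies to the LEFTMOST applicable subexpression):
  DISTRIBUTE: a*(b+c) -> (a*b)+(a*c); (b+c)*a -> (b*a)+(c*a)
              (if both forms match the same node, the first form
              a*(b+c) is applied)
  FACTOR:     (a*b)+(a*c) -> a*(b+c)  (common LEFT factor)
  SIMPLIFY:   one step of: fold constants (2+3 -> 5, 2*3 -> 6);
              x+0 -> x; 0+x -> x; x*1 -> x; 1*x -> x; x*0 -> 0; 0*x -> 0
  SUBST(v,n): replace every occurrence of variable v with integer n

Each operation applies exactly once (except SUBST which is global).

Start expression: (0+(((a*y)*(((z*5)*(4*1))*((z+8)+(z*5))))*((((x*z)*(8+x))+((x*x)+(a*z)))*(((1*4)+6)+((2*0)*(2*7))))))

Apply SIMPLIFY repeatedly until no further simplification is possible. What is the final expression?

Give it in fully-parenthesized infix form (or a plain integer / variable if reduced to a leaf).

Start: (0+(((a*y)*(((z*5)*(4*1))*((z+8)+(z*5))))*((((x*z)*(8+x))+((x*x)+(a*z)))*(((1*4)+6)+((2*0)*(2*7))))))
Step 1: at root: (0+(((a*y)*(((z*5)*(4*1))*((z+8)+(z*5))))*((((x*z)*(8+x))+((x*x)+(a*z)))*(((1*4)+6)+((2*0)*(2*7)))))) -> (((a*y)*(((z*5)*(4*1))*((z+8)+(z*5))))*((((x*z)*(8+x))+((x*x)+(a*z)))*(((1*4)+6)+((2*0)*(2*7))))); overall: (0+(((a*y)*(((z*5)*(4*1))*((z+8)+(z*5))))*((((x*z)*(8+x))+((x*x)+(a*z)))*(((1*4)+6)+((2*0)*(2*7)))))) -> (((a*y)*(((z*5)*(4*1))*((z+8)+(z*5))))*((((x*z)*(8+x))+((x*x)+(a*z)))*(((1*4)+6)+((2*0)*(2*7)))))
Step 2: at LRLR: (4*1) -> 4; overall: (((a*y)*(((z*5)*(4*1))*((z+8)+(z*5))))*((((x*z)*(8+x))+((x*x)+(a*z)))*(((1*4)+6)+((2*0)*(2*7))))) -> (((a*y)*(((z*5)*4)*((z+8)+(z*5))))*((((x*z)*(8+x))+((x*x)+(a*z)))*(((1*4)+6)+((2*0)*(2*7)))))
Step 3: at RRLL: (1*4) -> 4; overall: (((a*y)*(((z*5)*4)*((z+8)+(z*5))))*((((x*z)*(8+x))+((x*x)+(a*z)))*(((1*4)+6)+((2*0)*(2*7))))) -> (((a*y)*(((z*5)*4)*((z+8)+(z*5))))*((((x*z)*(8+x))+((x*x)+(a*z)))*((4+6)+((2*0)*(2*7)))))
Step 4: at RRL: (4+6) -> 10; overall: (((a*y)*(((z*5)*4)*((z+8)+(z*5))))*((((x*z)*(8+x))+((x*x)+(a*z)))*((4+6)+((2*0)*(2*7))))) -> (((a*y)*(((z*5)*4)*((z+8)+(z*5))))*((((x*z)*(8+x))+((x*x)+(a*z)))*(10+((2*0)*(2*7)))))
Step 5: at RRRL: (2*0) -> 0; overall: (((a*y)*(((z*5)*4)*((z+8)+(z*5))))*((((x*z)*(8+x))+((x*x)+(a*z)))*(10+((2*0)*(2*7))))) -> (((a*y)*(((z*5)*4)*((z+8)+(z*5))))*((((x*z)*(8+x))+((x*x)+(a*z)))*(10+(0*(2*7)))))
Step 6: at RRR: (0*(2*7)) -> 0; overall: (((a*y)*(((z*5)*4)*((z+8)+(z*5))))*((((x*z)*(8+x))+((x*x)+(a*z)))*(10+(0*(2*7))))) -> (((a*y)*(((z*5)*4)*((z+8)+(z*5))))*((((x*z)*(8+x))+((x*x)+(a*z)))*(10+0)))
Step 7: at RR: (10+0) -> 10; overall: (((a*y)*(((z*5)*4)*((z+8)+(z*5))))*((((x*z)*(8+x))+((x*x)+(a*z)))*(10+0))) -> (((a*y)*(((z*5)*4)*((z+8)+(z*5))))*((((x*z)*(8+x))+((x*x)+(a*z)))*10))
Fixed point: (((a*y)*(((z*5)*4)*((z+8)+(z*5))))*((((x*z)*(8+x))+((x*x)+(a*z)))*10))

Answer: (((a*y)*(((z*5)*4)*((z+8)+(z*5))))*((((x*z)*(8+x))+((x*x)+(a*z)))*10))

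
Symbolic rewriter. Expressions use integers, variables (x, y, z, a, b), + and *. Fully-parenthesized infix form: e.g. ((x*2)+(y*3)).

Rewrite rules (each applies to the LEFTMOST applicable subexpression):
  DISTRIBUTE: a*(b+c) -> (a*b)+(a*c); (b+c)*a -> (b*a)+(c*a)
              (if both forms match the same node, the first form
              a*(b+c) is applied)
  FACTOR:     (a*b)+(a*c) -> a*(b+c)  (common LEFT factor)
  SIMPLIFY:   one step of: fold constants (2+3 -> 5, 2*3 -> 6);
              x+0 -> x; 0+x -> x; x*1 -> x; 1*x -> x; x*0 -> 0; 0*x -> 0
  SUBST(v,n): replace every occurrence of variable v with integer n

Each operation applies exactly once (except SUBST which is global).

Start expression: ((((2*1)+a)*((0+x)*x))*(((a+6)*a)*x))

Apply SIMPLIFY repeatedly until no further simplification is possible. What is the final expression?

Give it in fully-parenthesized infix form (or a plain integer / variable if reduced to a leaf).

Start: ((((2*1)+a)*((0+x)*x))*(((a+6)*a)*x))
Step 1: at LLL: (2*1) -> 2; overall: ((((2*1)+a)*((0+x)*x))*(((a+6)*a)*x)) -> (((2+a)*((0+x)*x))*(((a+6)*a)*x))
Step 2: at LRL: (0+x) -> x; overall: (((2+a)*((0+x)*x))*(((a+6)*a)*x)) -> (((2+a)*(x*x))*(((a+6)*a)*x))
Fixed point: (((2+a)*(x*x))*(((a+6)*a)*x))

Answer: (((2+a)*(x*x))*(((a+6)*a)*x))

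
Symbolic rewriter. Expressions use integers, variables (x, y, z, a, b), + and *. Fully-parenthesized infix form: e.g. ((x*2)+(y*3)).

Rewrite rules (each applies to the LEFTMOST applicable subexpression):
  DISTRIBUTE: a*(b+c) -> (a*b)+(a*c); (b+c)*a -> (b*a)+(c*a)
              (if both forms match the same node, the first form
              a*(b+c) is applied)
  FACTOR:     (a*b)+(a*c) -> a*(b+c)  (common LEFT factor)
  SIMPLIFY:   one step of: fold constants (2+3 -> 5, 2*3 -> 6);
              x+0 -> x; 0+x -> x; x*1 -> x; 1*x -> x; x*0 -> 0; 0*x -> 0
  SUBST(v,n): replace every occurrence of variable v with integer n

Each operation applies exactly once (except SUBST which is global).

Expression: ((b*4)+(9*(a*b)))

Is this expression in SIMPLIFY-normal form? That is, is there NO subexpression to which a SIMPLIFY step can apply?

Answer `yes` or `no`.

Answer: yes

Derivation:
Expression: ((b*4)+(9*(a*b)))
Scanning for simplifiable subexpressions (pre-order)...
  at root: ((b*4)+(9*(a*b))) (not simplifiable)
  at L: (b*4) (not simplifiable)
  at R: (9*(a*b)) (not simplifiable)
  at RR: (a*b) (not simplifiable)
Result: no simplifiable subexpression found -> normal form.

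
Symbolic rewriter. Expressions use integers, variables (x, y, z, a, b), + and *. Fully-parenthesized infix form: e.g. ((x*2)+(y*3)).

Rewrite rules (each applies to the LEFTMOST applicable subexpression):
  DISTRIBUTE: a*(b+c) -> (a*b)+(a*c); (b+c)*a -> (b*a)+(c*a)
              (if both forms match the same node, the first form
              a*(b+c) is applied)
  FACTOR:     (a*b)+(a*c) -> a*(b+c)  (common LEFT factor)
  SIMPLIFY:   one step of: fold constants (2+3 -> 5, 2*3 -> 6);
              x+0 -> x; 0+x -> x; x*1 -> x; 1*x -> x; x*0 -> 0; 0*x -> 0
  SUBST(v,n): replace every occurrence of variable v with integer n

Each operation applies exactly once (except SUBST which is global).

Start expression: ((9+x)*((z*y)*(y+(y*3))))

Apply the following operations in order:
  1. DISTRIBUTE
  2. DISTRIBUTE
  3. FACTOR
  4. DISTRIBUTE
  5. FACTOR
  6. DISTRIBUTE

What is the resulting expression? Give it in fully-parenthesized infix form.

Answer: ((9*(((z*y)*y)+((z*y)*(y*3))))+(x*((z*y)*(y+(y*3)))))

Derivation:
Start: ((9+x)*((z*y)*(y+(y*3))))
Apply DISTRIBUTE at root (target: ((9+x)*((z*y)*(y+(y*3))))): ((9+x)*((z*y)*(y+(y*3)))) -> ((9*((z*y)*(y+(y*3))))+(x*((z*y)*(y+(y*3)))))
Apply DISTRIBUTE at LR (target: ((z*y)*(y+(y*3)))): ((9*((z*y)*(y+(y*3))))+(x*((z*y)*(y+(y*3))))) -> ((9*(((z*y)*y)+((z*y)*(y*3))))+(x*((z*y)*(y+(y*3)))))
Apply FACTOR at LR (target: (((z*y)*y)+((z*y)*(y*3)))): ((9*(((z*y)*y)+((z*y)*(y*3))))+(x*((z*y)*(y+(y*3))))) -> ((9*((z*y)*(y+(y*3))))+(x*((z*y)*(y+(y*3)))))
Apply DISTRIBUTE at LR (target: ((z*y)*(y+(y*3)))): ((9*((z*y)*(y+(y*3))))+(x*((z*y)*(y+(y*3))))) -> ((9*(((z*y)*y)+((z*y)*(y*3))))+(x*((z*y)*(y+(y*3)))))
Apply FACTOR at LR (target: (((z*y)*y)+((z*y)*(y*3)))): ((9*(((z*y)*y)+((z*y)*(y*3))))+(x*((z*y)*(y+(y*3))))) -> ((9*((z*y)*(y+(y*3))))+(x*((z*y)*(y+(y*3)))))
Apply DISTRIBUTE at LR (target: ((z*y)*(y+(y*3)))): ((9*((z*y)*(y+(y*3))))+(x*((z*y)*(y+(y*3))))) -> ((9*(((z*y)*y)+((z*y)*(y*3))))+(x*((z*y)*(y+(y*3)))))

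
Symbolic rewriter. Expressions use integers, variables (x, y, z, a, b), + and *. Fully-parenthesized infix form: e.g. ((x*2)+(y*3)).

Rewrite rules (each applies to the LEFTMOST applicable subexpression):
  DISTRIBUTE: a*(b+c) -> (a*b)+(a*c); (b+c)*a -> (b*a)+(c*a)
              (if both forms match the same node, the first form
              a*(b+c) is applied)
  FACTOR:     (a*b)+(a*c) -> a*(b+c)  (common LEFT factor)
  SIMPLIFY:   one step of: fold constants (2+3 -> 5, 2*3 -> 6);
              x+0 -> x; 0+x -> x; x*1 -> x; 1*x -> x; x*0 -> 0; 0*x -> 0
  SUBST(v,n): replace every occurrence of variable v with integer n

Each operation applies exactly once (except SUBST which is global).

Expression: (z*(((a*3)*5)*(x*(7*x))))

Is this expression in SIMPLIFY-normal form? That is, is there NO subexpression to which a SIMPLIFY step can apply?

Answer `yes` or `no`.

Answer: yes

Derivation:
Expression: (z*(((a*3)*5)*(x*(7*x))))
Scanning for simplifiable subexpressions (pre-order)...
  at root: (z*(((a*3)*5)*(x*(7*x)))) (not simplifiable)
  at R: (((a*3)*5)*(x*(7*x))) (not simplifiable)
  at RL: ((a*3)*5) (not simplifiable)
  at RLL: (a*3) (not simplifiable)
  at RR: (x*(7*x)) (not simplifiable)
  at RRR: (7*x) (not simplifiable)
Result: no simplifiable subexpression found -> normal form.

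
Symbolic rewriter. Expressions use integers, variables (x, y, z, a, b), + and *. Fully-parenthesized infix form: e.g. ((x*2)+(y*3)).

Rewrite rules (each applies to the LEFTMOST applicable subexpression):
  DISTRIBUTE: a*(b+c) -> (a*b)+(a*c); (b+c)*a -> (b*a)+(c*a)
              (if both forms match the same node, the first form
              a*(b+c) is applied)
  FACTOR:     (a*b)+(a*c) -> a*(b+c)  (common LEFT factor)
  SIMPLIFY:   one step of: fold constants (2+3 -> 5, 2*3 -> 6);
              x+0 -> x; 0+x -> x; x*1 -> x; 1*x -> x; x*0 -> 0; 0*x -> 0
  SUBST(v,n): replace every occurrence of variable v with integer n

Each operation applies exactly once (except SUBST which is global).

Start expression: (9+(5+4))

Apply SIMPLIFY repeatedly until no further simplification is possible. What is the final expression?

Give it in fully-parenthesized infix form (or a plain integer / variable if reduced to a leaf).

Start: (9+(5+4))
Step 1: at R: (5+4) -> 9; overall: (9+(5+4)) -> (9+9)
Step 2: at root: (9+9) -> 18; overall: (9+9) -> 18
Fixed point: 18

Answer: 18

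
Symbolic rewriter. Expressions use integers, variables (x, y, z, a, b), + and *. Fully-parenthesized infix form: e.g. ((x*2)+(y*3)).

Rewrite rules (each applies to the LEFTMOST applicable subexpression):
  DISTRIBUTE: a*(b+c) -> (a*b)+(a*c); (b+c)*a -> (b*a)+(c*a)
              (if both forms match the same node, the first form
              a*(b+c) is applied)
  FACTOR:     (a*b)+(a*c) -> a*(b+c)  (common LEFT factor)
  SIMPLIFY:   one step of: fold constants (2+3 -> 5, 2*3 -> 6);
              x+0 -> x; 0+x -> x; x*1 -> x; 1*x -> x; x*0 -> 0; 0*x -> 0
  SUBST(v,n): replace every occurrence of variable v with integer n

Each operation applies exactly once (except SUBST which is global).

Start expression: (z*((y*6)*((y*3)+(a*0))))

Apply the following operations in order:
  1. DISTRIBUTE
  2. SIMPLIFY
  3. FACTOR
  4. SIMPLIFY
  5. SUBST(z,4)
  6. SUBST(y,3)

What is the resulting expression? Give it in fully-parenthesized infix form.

Start: (z*((y*6)*((y*3)+(a*0))))
Apply DISTRIBUTE at R (target: ((y*6)*((y*3)+(a*0)))): (z*((y*6)*((y*3)+(a*0)))) -> (z*(((y*6)*(y*3))+((y*6)*(a*0))))
Apply SIMPLIFY at RRR (target: (a*0)): (z*(((y*6)*(y*3))+((y*6)*(a*0)))) -> (z*(((y*6)*(y*3))+((y*6)*0)))
Apply FACTOR at R (target: (((y*6)*(y*3))+((y*6)*0))): (z*(((y*6)*(y*3))+((y*6)*0))) -> (z*((y*6)*((y*3)+0)))
Apply SIMPLIFY at RR (target: ((y*3)+0)): (z*((y*6)*((y*3)+0))) -> (z*((y*6)*(y*3)))
Apply SUBST(z,4): (z*((y*6)*(y*3))) -> (4*((y*6)*(y*3)))
Apply SUBST(y,3): (4*((y*6)*(y*3))) -> (4*((3*6)*(3*3)))

Answer: (4*((3*6)*(3*3)))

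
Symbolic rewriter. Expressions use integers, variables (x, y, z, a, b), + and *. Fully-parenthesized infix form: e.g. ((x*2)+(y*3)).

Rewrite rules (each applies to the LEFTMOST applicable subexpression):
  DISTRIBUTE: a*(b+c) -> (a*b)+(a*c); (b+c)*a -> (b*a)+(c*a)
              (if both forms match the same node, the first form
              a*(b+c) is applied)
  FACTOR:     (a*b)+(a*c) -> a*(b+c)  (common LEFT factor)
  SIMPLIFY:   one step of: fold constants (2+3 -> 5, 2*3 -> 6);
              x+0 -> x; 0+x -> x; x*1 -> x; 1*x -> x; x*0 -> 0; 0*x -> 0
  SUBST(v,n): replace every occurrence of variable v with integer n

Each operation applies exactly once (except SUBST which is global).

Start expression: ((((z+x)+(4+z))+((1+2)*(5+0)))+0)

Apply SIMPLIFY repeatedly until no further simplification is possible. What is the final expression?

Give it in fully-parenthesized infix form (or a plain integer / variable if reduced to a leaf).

Start: ((((z+x)+(4+z))+((1+2)*(5+0)))+0)
Step 1: at root: ((((z+x)+(4+z))+((1+2)*(5+0)))+0) -> (((z+x)+(4+z))+((1+2)*(5+0))); overall: ((((z+x)+(4+z))+((1+2)*(5+0)))+0) -> (((z+x)+(4+z))+((1+2)*(5+0)))
Step 2: at RL: (1+2) -> 3; overall: (((z+x)+(4+z))+((1+2)*(5+0))) -> (((z+x)+(4+z))+(3*(5+0)))
Step 3: at RR: (5+0) -> 5; overall: (((z+x)+(4+z))+(3*(5+0))) -> (((z+x)+(4+z))+(3*5))
Step 4: at R: (3*5) -> 15; overall: (((z+x)+(4+z))+(3*5)) -> (((z+x)+(4+z))+15)
Fixed point: (((z+x)+(4+z))+15)

Answer: (((z+x)+(4+z))+15)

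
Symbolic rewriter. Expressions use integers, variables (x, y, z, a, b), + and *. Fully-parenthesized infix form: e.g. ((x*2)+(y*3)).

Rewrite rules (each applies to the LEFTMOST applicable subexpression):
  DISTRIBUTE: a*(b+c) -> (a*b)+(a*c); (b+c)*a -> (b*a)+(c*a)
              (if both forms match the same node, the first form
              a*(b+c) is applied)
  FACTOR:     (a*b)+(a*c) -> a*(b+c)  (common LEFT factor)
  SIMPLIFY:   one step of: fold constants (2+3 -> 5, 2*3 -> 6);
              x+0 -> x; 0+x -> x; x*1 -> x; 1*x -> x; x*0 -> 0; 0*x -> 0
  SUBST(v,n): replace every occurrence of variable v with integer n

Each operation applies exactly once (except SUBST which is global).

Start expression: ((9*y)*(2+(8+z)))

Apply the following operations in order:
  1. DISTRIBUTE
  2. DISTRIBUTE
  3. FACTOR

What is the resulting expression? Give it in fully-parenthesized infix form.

Answer: (((9*y)*2)+((9*y)*(8+z)))

Derivation:
Start: ((9*y)*(2+(8+z)))
Apply DISTRIBUTE at root (target: ((9*y)*(2+(8+z)))): ((9*y)*(2+(8+z))) -> (((9*y)*2)+((9*y)*(8+z)))
Apply DISTRIBUTE at R (target: ((9*y)*(8+z))): (((9*y)*2)+((9*y)*(8+z))) -> (((9*y)*2)+(((9*y)*8)+((9*y)*z)))
Apply FACTOR at R (target: (((9*y)*8)+((9*y)*z))): (((9*y)*2)+(((9*y)*8)+((9*y)*z))) -> (((9*y)*2)+((9*y)*(8+z)))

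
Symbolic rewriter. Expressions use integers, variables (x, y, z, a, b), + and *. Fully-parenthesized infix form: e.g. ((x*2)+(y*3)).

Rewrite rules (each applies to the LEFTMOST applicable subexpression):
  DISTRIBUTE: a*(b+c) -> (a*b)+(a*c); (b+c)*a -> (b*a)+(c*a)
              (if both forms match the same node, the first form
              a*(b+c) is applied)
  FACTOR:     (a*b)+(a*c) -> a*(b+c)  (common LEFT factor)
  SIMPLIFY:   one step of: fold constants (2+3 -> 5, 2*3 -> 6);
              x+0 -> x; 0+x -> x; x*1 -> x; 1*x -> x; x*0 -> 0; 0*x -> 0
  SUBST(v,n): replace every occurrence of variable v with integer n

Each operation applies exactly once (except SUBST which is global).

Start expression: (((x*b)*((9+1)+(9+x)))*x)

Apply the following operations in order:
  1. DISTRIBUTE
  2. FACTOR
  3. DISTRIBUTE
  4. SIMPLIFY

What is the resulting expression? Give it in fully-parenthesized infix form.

Start: (((x*b)*((9+1)+(9+x)))*x)
Apply DISTRIBUTE at L (target: ((x*b)*((9+1)+(9+x)))): (((x*b)*((9+1)+(9+x)))*x) -> ((((x*b)*(9+1))+((x*b)*(9+x)))*x)
Apply FACTOR at L (target: (((x*b)*(9+1))+((x*b)*(9+x)))): ((((x*b)*(9+1))+((x*b)*(9+x)))*x) -> (((x*b)*((9+1)+(9+x)))*x)
Apply DISTRIBUTE at L (target: ((x*b)*((9+1)+(9+x)))): (((x*b)*((9+1)+(9+x)))*x) -> ((((x*b)*(9+1))+((x*b)*(9+x)))*x)
Apply SIMPLIFY at LLR (target: (9+1)): ((((x*b)*(9+1))+((x*b)*(9+x)))*x) -> ((((x*b)*10)+((x*b)*(9+x)))*x)

Answer: ((((x*b)*10)+((x*b)*(9+x)))*x)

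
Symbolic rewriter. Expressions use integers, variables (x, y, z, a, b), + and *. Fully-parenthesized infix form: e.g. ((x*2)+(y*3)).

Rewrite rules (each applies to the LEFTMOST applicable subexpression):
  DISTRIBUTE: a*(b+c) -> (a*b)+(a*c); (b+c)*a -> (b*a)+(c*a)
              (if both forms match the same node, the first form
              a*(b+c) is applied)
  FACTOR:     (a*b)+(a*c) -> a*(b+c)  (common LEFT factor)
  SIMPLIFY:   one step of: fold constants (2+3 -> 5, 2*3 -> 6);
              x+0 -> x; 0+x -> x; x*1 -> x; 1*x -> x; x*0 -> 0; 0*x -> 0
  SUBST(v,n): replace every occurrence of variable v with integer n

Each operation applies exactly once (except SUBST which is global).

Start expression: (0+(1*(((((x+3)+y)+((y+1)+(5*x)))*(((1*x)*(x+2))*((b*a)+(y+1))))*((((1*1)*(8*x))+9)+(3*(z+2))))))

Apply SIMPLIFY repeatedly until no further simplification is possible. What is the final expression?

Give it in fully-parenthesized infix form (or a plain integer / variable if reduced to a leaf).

Answer: (((((x+3)+y)+((y+1)+(5*x)))*((x*(x+2))*((b*a)+(y+1))))*(((8*x)+9)+(3*(z+2))))

Derivation:
Start: (0+(1*(((((x+3)+y)+((y+1)+(5*x)))*(((1*x)*(x+2))*((b*a)+(y+1))))*((((1*1)*(8*x))+9)+(3*(z+2))))))
Step 1: at root: (0+(1*(((((x+3)+y)+((y+1)+(5*x)))*(((1*x)*(x+2))*((b*a)+(y+1))))*((((1*1)*(8*x))+9)+(3*(z+2)))))) -> (1*(((((x+3)+y)+((y+1)+(5*x)))*(((1*x)*(x+2))*((b*a)+(y+1))))*((((1*1)*(8*x))+9)+(3*(z+2))))); overall: (0+(1*(((((x+3)+y)+((y+1)+(5*x)))*(((1*x)*(x+2))*((b*a)+(y+1))))*((((1*1)*(8*x))+9)+(3*(z+2)))))) -> (1*(((((x+3)+y)+((y+1)+(5*x)))*(((1*x)*(x+2))*((b*a)+(y+1))))*((((1*1)*(8*x))+9)+(3*(z+2)))))
Step 2: at root: (1*(((((x+3)+y)+((y+1)+(5*x)))*(((1*x)*(x+2))*((b*a)+(y+1))))*((((1*1)*(8*x))+9)+(3*(z+2))))) -> (((((x+3)+y)+((y+1)+(5*x)))*(((1*x)*(x+2))*((b*a)+(y+1))))*((((1*1)*(8*x))+9)+(3*(z+2)))); overall: (1*(((((x+3)+y)+((y+1)+(5*x)))*(((1*x)*(x+2))*((b*a)+(y+1))))*((((1*1)*(8*x))+9)+(3*(z+2))))) -> (((((x+3)+y)+((y+1)+(5*x)))*(((1*x)*(x+2))*((b*a)+(y+1))))*((((1*1)*(8*x))+9)+(3*(z+2))))
Step 3: at LRLL: (1*x) -> x; overall: (((((x+3)+y)+((y+1)+(5*x)))*(((1*x)*(x+2))*((b*a)+(y+1))))*((((1*1)*(8*x))+9)+(3*(z+2)))) -> (((((x+3)+y)+((y+1)+(5*x)))*((x*(x+2))*((b*a)+(y+1))))*((((1*1)*(8*x))+9)+(3*(z+2))))
Step 4: at RLLL: (1*1) -> 1; overall: (((((x+3)+y)+((y+1)+(5*x)))*((x*(x+2))*((b*a)+(y+1))))*((((1*1)*(8*x))+9)+(3*(z+2)))) -> (((((x+3)+y)+((y+1)+(5*x)))*((x*(x+2))*((b*a)+(y+1))))*(((1*(8*x))+9)+(3*(z+2))))
Step 5: at RLL: (1*(8*x)) -> (8*x); overall: (((((x+3)+y)+((y+1)+(5*x)))*((x*(x+2))*((b*a)+(y+1))))*(((1*(8*x))+9)+(3*(z+2)))) -> (((((x+3)+y)+((y+1)+(5*x)))*((x*(x+2))*((b*a)+(y+1))))*(((8*x)+9)+(3*(z+2))))
Fixed point: (((((x+3)+y)+((y+1)+(5*x)))*((x*(x+2))*((b*a)+(y+1))))*(((8*x)+9)+(3*(z+2))))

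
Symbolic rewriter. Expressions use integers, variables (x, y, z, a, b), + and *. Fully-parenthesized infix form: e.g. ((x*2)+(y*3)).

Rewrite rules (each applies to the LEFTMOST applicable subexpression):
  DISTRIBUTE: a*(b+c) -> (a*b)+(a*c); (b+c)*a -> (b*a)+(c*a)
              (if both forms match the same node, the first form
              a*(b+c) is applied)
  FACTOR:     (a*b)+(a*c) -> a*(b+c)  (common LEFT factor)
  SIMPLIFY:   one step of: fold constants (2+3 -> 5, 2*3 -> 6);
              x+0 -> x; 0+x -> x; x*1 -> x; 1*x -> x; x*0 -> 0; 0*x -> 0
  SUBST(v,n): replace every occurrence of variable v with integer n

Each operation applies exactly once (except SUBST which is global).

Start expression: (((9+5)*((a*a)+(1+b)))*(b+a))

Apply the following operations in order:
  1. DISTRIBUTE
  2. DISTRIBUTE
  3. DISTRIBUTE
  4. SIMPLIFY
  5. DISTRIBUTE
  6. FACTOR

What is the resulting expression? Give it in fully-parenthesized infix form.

Answer: ((((14*(a*a))*b)+(((9+5)*(1+b))*b))+(((9+5)*((a*a)+(1+b)))*a))

Derivation:
Start: (((9+5)*((a*a)+(1+b)))*(b+a))
Apply DISTRIBUTE at root (target: (((9+5)*((a*a)+(1+b)))*(b+a))): (((9+5)*((a*a)+(1+b)))*(b+a)) -> ((((9+5)*((a*a)+(1+b)))*b)+(((9+5)*((a*a)+(1+b)))*a))
Apply DISTRIBUTE at LL (target: ((9+5)*((a*a)+(1+b)))): ((((9+5)*((a*a)+(1+b)))*b)+(((9+5)*((a*a)+(1+b)))*a)) -> (((((9+5)*(a*a))+((9+5)*(1+b)))*b)+(((9+5)*((a*a)+(1+b)))*a))
Apply DISTRIBUTE at L (target: ((((9+5)*(a*a))+((9+5)*(1+b)))*b)): (((((9+5)*(a*a))+((9+5)*(1+b)))*b)+(((9+5)*((a*a)+(1+b)))*a)) -> (((((9+5)*(a*a))*b)+(((9+5)*(1+b))*b))+(((9+5)*((a*a)+(1+b)))*a))
Apply SIMPLIFY at LLLL (target: (9+5)): (((((9+5)*(a*a))*b)+(((9+5)*(1+b))*b))+(((9+5)*((a*a)+(1+b)))*a)) -> ((((14*(a*a))*b)+(((9+5)*(1+b))*b))+(((9+5)*((a*a)+(1+b)))*a))
Apply DISTRIBUTE at LRL (target: ((9+5)*(1+b))): ((((14*(a*a))*b)+(((9+5)*(1+b))*b))+(((9+5)*((a*a)+(1+b)))*a)) -> ((((14*(a*a))*b)+((((9+5)*1)+((9+5)*b))*b))+(((9+5)*((a*a)+(1+b)))*a))
Apply FACTOR at LRL (target: (((9+5)*1)+((9+5)*b))): ((((14*(a*a))*b)+((((9+5)*1)+((9+5)*b))*b))+(((9+5)*((a*a)+(1+b)))*a)) -> ((((14*(a*a))*b)+(((9+5)*(1+b))*b))+(((9+5)*((a*a)+(1+b)))*a))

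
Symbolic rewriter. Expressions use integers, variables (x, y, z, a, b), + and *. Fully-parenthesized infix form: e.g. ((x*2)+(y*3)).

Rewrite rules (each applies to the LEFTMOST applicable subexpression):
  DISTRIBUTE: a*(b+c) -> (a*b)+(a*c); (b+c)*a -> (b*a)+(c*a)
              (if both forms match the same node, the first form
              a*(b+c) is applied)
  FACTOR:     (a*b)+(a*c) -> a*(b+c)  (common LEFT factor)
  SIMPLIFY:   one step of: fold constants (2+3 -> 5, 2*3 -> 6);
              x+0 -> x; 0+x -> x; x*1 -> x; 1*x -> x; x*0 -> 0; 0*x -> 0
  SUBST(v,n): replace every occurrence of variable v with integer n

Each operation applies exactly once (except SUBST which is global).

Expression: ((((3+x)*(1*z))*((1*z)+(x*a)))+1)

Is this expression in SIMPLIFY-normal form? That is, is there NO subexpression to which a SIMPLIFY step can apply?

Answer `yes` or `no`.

Expression: ((((3+x)*(1*z))*((1*z)+(x*a)))+1)
Scanning for simplifiable subexpressions (pre-order)...
  at root: ((((3+x)*(1*z))*((1*z)+(x*a)))+1) (not simplifiable)
  at L: (((3+x)*(1*z))*((1*z)+(x*a))) (not simplifiable)
  at LL: ((3+x)*(1*z)) (not simplifiable)
  at LLL: (3+x) (not simplifiable)
  at LLR: (1*z) (SIMPLIFIABLE)
  at LR: ((1*z)+(x*a)) (not simplifiable)
  at LRL: (1*z) (SIMPLIFIABLE)
  at LRR: (x*a) (not simplifiable)
Found simplifiable subexpr at path LLR: (1*z)
One SIMPLIFY step would give: ((((3+x)*z)*((1*z)+(x*a)))+1)
-> NOT in normal form.

Answer: no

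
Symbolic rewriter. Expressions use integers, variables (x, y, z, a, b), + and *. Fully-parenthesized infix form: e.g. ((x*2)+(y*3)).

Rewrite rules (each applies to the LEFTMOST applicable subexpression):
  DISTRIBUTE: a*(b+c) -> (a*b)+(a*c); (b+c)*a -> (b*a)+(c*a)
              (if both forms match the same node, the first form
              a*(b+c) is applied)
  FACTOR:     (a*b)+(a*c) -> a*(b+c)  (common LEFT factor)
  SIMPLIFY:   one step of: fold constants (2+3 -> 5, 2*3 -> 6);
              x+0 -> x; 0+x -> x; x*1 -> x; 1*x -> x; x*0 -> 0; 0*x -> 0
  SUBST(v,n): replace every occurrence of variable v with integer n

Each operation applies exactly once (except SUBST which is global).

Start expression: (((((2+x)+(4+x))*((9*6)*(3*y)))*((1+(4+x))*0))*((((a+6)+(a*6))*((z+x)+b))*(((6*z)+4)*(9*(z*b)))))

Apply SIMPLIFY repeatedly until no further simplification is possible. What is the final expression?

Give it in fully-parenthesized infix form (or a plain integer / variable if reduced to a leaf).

Answer: 0

Derivation:
Start: (((((2+x)+(4+x))*((9*6)*(3*y)))*((1+(4+x))*0))*((((a+6)+(a*6))*((z+x)+b))*(((6*z)+4)*(9*(z*b)))))
Step 1: at LLRL: (9*6) -> 54; overall: (((((2+x)+(4+x))*((9*6)*(3*y)))*((1+(4+x))*0))*((((a+6)+(a*6))*((z+x)+b))*(((6*z)+4)*(9*(z*b))))) -> (((((2+x)+(4+x))*(54*(3*y)))*((1+(4+x))*0))*((((a+6)+(a*6))*((z+x)+b))*(((6*z)+4)*(9*(z*b)))))
Step 2: at LR: ((1+(4+x))*0) -> 0; overall: (((((2+x)+(4+x))*(54*(3*y)))*((1+(4+x))*0))*((((a+6)+(a*6))*((z+x)+b))*(((6*z)+4)*(9*(z*b))))) -> (((((2+x)+(4+x))*(54*(3*y)))*0)*((((a+6)+(a*6))*((z+x)+b))*(((6*z)+4)*(9*(z*b)))))
Step 3: at L: ((((2+x)+(4+x))*(54*(3*y)))*0) -> 0; overall: (((((2+x)+(4+x))*(54*(3*y)))*0)*((((a+6)+(a*6))*((z+x)+b))*(((6*z)+4)*(9*(z*b))))) -> (0*((((a+6)+(a*6))*((z+x)+b))*(((6*z)+4)*(9*(z*b)))))
Step 4: at root: (0*((((a+6)+(a*6))*((z+x)+b))*(((6*z)+4)*(9*(z*b))))) -> 0; overall: (0*((((a+6)+(a*6))*((z+x)+b))*(((6*z)+4)*(9*(z*b))))) -> 0
Fixed point: 0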